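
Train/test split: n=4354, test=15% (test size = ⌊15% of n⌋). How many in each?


Test = ⌊4354·15/100⌋ = 653
Train = 4354 - 653 = 3701

Train: 3701, Test: 653


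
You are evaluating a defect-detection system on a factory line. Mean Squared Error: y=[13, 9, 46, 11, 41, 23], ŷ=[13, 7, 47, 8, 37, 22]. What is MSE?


Squared errors: (13-13)²=0, (9-7)²=4, (46-47)²=1, (11-8)²=9, (41-37)²=16, (23-22)²=1
Sum = 31
MSE = 31/6 = 31/6

31/6


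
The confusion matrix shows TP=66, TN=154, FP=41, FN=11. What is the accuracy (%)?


Accuracy = (TP+TN)/(TP+TN+FP+FN)
= (66+154)/(272)
= 220/272 = 80.88%

80.88%


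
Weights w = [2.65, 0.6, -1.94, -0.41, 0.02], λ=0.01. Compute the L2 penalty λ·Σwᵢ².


‖w‖₂² = (2.65)² + (0.6)² + (-1.94)² + (-0.41)² + (0.02)²
     = 7.0225 + 0.36 + 3.7636 + 0.1681 + 0.0004
     = 11.3146
λ·‖w‖₂² = 0.01·11.3146 = 0.113146

0.113146


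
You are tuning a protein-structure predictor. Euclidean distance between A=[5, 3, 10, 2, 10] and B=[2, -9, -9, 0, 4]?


d = √((5-2)² + (3+ 9)² + (10+ 9)² + (2-0)² + (10-4)²)
  = √(9 + 144 + 361 + 4 + 36)
  = √554 = 23.5372

23.5372


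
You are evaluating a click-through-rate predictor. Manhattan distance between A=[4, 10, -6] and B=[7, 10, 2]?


d = |4-7| + |10-10| + |-6-2|
  = 3 + 0 + 8
  = 11

11


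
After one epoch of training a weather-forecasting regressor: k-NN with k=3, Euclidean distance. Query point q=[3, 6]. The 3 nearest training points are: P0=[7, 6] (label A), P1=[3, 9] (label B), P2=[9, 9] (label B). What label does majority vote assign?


d(q,P0) = 4.0  (label A)
d(q,P1) = 3.0  (label B)
d(q,P2) = 6.7082  (label B)
Votes: A=1, B=2
Majority → B

B


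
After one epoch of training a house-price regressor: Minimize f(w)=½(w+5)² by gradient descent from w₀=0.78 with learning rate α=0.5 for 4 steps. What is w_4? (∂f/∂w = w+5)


step 1: grad = 0.78+5 = 5.78; w = 0.78 - 0.5·(5.78) = -2.11
step 2: grad = -2.11+5 = 2.89; w = -2.11 - 0.5·(2.89) = -3.555
step 3: grad = -3.555+5 = 1.445; w = -3.555 - 0.5·(1.445) = -4.2775
step 4: grad = -4.2775+5 = 0.7225; w = -4.2775 - 0.5·(0.7225) = -4.63875

-4.63875


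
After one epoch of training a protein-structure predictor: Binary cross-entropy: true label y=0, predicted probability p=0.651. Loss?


BCE = -[y·ln(p) + (1-y)·ln(1-p)]
= -0 - 1·ln(1-0.651)
= -ln(0.349) = 1.0527

1.0527


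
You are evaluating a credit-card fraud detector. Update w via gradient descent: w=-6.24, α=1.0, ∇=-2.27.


w_new = w - α·∇
= -6.24 - 1.0·-2.27
= -6.24 + 2.27
= -3.97

-3.97


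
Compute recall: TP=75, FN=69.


Recall = TP/(TP+FN)
= 75/(75+69)
= 75/144 = 52.08%

52.08%


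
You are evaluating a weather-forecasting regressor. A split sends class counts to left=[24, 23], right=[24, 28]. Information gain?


Parent = [48, 51], H_parent = 0.9993
H_left = 0.9997 (n=47), H_right = 0.9957 (n=52)
H_children = (47/99)·0.9997 + (52/99)·0.9957 = 0.9976
IG = 0.9993 - 0.9976 = 0.0017

0.0017


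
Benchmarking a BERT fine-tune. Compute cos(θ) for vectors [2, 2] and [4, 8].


A·B = 2·4 + 2·8 = 24
‖A‖ = √8 = 2.8284, ‖B‖ = √80 = 8.9443
cos = 24/(√8·√80) = 24/√640 = 0.9487

0.9487


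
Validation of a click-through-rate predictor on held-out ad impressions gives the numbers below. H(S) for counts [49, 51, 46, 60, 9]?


Probabilities: [49/215, 51/215, 46/215, 60/215, 9/215] ≈ [0.2279, 0.2372, 0.214, 0.2791, 0.0419]
H = -((49/215)·log₂(49/215) + (51/215)·log₂(51/215) + (46/215)·log₂(46/215) + (60/215)·log₂(60/215) + (9/215)·log₂(9/215))
  = 2.1601 bits

2.1601 bits


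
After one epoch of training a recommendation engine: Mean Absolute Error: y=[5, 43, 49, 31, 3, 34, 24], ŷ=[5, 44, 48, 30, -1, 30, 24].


Absolute errors: |5-5|=0, |43-44|=1, |49-48|=1, |31-30|=1, |3+ 1|=4, |34-30|=4, |24-24|=0
Sum = 11
MAE = 11/7 = 11/7

11/7


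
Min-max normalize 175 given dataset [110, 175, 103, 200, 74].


min=74, max=200
(175-74)/(200-74) = 101/126 = 0.8016

0.8016


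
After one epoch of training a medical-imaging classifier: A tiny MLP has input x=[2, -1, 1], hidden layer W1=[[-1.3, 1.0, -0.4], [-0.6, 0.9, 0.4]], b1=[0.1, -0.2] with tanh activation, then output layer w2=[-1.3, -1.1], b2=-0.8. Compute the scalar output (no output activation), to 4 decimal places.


z1[0] = (-1.3)·(2) + (1.0)·(-1) + (-0.4)·(1) + 0.1 = -3.9
z1[1] = (-0.6)·(2) + (0.9)·(-1) + (0.4)·(1) - 0.2 = -1.9
h = tanh(z1) = [-0.9992, -0.9562]
output = (-1.3)·(-0.9992) + (-1.1)·(-0.9562) - 0.8 = 1.5508

1.5508


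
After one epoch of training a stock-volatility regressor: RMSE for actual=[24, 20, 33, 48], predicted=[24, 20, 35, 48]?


MSE = 4/4 = 1
RMSE = √(4/4) = 1.0

1.0


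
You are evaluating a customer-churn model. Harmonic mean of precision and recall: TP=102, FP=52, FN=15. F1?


Precision = 102/154 = 0.6623
Recall = 102/117 = 0.8718
F1 = 2·P·R/(P+R) = 2·TP/(2·TP+FP+FN) = 204/(204+52+15) = 204/271 = 0.7528

0.7528


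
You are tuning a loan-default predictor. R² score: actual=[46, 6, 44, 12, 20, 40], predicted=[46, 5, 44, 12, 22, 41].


ȳ = 28
SS_res = Σ(y-ŷ)² = 6
SS_tot = Σ(y-ȳ)² = 1528
R² = 1 - SS_res/SS_tot = 1 - 0.0039 = 0.9961

0.9961


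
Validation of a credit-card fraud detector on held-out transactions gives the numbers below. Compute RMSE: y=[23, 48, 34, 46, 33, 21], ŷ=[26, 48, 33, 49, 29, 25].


MSE = 51/6 = 8.5
RMSE = √(51/6) = 2.9155

2.9155


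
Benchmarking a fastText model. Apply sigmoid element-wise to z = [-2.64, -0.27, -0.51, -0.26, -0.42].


σ(-2.64) = 1/(1+e^2.64) = 0.0666
σ(-0.27) = 1/(1+e^0.27) = 0.4329
σ(-0.51) = 1/(1+e^0.51) = 0.3752
σ(-0.26) = 1/(1+e^0.26) = 0.4354
σ(-0.42) = 1/(1+e^0.42) = 0.3965
result = [0.0666, 0.4329, 0.3752, 0.4354, 0.3965]

[0.0666, 0.4329, 0.3752, 0.4354, 0.3965]


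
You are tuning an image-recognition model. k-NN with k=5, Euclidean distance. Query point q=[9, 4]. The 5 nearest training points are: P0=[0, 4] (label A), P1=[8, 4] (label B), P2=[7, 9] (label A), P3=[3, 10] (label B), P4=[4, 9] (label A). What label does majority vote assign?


d(q,P0) = 9.0  (label A)
d(q,P1) = 1.0  (label B)
d(q,P2) = 5.3852  (label A)
d(q,P3) = 8.4853  (label B)
d(q,P4) = 7.0711  (label A)
Votes: A=3, B=2
Majority → A

A


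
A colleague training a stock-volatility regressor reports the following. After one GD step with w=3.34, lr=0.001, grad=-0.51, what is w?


w_new = w - α·∇
= 3.34 - 0.001·-0.51
= 3.34 + 0.00051
= 3.34051

3.34051


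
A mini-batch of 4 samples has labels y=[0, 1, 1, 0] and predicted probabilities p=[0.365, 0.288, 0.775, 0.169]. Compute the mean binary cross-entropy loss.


L[0] = -ln(1-0.365) = -ln(0.635) = 0.4541
L[1] = -ln(0.288) = 1.2448
L[2] = -ln(0.775) = 0.2549
L[3] = -ln(1-0.169) = -ln(0.831) = 0.1851
mean = (0.4541 + 1.2448 + 0.2549 + 0.1851)/4 = 0.5347

0.5347


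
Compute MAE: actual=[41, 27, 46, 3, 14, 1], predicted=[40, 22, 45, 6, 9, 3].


Absolute errors: |41-40|=1, |27-22|=5, |46-45|=1, |3-6|=3, |14-9|=5, |1-3|=2
Sum = 17
MAE = 17/6 = 17/6

17/6


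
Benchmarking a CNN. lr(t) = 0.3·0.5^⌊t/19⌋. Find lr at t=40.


n_drops = ⌊40/19⌋ = 2
lr = 0.3·0.5^2 = 0.3·0.25 = 0.075

0.075


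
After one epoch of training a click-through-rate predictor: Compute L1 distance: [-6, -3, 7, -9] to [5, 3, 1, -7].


d = |-6-5| + |-3-3| + |7-1| + |-9+ 7|
  = 11 + 6 + 6 + 2
  = 25

25


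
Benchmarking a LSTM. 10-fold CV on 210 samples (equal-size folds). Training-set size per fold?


Fold size = 210/10 = 21
Training per fold = 210 - 21 = 189

189


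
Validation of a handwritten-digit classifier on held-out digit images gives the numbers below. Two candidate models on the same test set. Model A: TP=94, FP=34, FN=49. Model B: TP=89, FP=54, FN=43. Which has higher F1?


Model A: P=94/128=0.7344, R=94/143=0.6573, F1=2PR/(P+R)=2TP/(2TP+FP+FN)=188/271=0.6937
Model B: P=89/143=0.6224, R=89/132=0.6742, F1=2PR/(P+R)=2TP/(2TP+FP+FN)=178/275=0.6473
0.6937 > 0.6473 → Model A

Model A


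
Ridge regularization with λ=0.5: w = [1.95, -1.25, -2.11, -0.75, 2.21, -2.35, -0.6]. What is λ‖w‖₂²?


‖w‖₂² = (1.95)² + (-1.25)² + (-2.11)² + (-0.75)² + (2.21)² + (-2.35)² + (-0.6)²
     = 3.8025 + 1.5625 + 4.4521 + 0.5625 + 4.8841 + 5.5225 + 0.36
     = 21.1462
λ·‖w‖₂² = 0.5·21.1462 = 10.5731

10.5731


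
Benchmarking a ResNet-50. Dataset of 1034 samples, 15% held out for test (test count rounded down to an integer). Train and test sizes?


Test = ⌊1034·15/100⌋ = 155
Train = 1034 - 155 = 879

Train: 879, Test: 155


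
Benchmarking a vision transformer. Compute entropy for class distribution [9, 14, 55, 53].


Probabilities: [9/131, 14/131, 55/131, 53/131] ≈ [0.0687, 0.1069, 0.4198, 0.4046]
H = -((9/131)·log₂(9/131) + (14/131)·log₂(14/131) + (55/131)·log₂(55/131) + (53/131)·log₂(53/131))
  = 1.6641 bits

1.6641 bits


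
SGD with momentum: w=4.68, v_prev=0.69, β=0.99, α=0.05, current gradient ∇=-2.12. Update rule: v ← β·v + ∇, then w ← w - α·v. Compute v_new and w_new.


v_new = 0.99·0.69 - 2.12 = 0.6831 - 2.12 = -1.4369
w_new = 4.68 - 0.05·-1.4369 = 4.68 + 0.071845 = 4.751845

v_new=-1.4369, w_new=4.751845


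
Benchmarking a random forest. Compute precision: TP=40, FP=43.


Precision = TP/(TP+FP)
= 40/(40+43)
= 40/83 = 48.19%

48.19%


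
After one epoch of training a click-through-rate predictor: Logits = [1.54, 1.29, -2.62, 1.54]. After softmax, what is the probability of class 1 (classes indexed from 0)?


Exponentials: e^1.54=4.6646, e^1.29=3.6328, e^-2.62=0.0728, e^1.54=4.6646
Sum = 13.0348
Softmax = [0.3579, 0.2787, 0.0056, 0.3579]
p[1] = 3.6328/13.0348 = 0.2787

0.2787


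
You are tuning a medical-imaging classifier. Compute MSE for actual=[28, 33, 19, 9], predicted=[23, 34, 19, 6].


Squared errors: (28-23)²=25, (33-34)²=1, (19-19)²=0, (9-6)²=9
Sum = 35
MSE = 35/4 = 35/4

35/4


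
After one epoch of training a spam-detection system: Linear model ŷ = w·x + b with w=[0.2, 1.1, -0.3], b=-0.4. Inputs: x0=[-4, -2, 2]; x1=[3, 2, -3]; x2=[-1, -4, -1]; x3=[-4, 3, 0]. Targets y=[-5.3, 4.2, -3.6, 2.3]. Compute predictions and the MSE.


ŷ0 = (0.2)·(-4) + (1.1)·(-2) + (-0.3)·(2) - 0.4 = -4.0
ŷ1 = (0.2)·(3) + (1.1)·(2) + (-0.3)·(-3) - 0.4 = 3.3
ŷ2 = (0.2)·(-1) + (1.1)·(-4) + (-0.3)·(-1) - 0.4 = -4.7
ŷ3 = (0.2)·(-4) + (1.1)·(3) + (-0.3)·(0) - 0.4 = 2.1
errors² = [1.69, 0.81, 1.21, 0.04]
MSE = 3.7500/4 = 0.9375

0.9375


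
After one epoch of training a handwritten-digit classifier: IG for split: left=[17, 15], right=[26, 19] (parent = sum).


Parent = [43, 34], H_parent = 0.9901
H_left = 0.9972 (n=32), H_right = 0.9825 (n=45)
H_children = (32/77)·0.9972 + (45/77)·0.9825 = 0.9886
IG = 0.9901 - 0.9886 = 0.0015

0.0015


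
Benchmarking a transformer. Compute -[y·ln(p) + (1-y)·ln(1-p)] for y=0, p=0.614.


BCE = -[y·ln(p) + (1-y)·ln(1-p)]
= -0 - 1·ln(1-0.614)
= -ln(0.386) = 0.9519

0.9519


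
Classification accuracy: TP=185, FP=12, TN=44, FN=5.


Accuracy = (TP+TN)/(TP+TN+FP+FN)
= (185+44)/(246)
= 229/246 = 93.09%

93.09%


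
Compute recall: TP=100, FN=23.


Recall = TP/(TP+FN)
= 100/(100+23)
= 100/123 = 81.3%

81.3%


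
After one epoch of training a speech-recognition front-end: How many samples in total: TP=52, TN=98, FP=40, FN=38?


Total = TP + TN + FP + FN
= 52 + 98 + 40 + 38
= 228
(Predicted positive: 92, predicted negative: 136)

228


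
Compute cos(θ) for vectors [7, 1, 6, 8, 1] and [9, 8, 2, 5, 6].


A·B = 7·9 + 1·8 + 6·2 + 8·5 + 1·6 = 129
‖A‖ = √151 = 12.2882, ‖B‖ = √210 = 14.4914
cos = 129/(√151·√210) = 129/√31710 = 0.7244

0.7244


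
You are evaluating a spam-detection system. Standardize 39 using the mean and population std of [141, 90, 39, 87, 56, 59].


μ = 78.6667, σ = 33.0589
z = (39 - 78.6667)/33.0589 = -1.1999

-1.1999


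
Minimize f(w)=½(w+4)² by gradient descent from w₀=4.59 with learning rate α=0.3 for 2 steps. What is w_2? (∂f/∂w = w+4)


step 1: grad = 4.59+4 = 8.59; w = 4.59 - 0.3·(8.59) = 2.013
step 2: grad = 2.013+4 = 6.013; w = 2.013 - 0.3·(6.013) = 0.2091

0.2091


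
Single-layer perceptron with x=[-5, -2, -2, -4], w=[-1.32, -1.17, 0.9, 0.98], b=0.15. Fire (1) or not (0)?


z = (-5)·(-1.32) + (-2)·(-1.17) + (-2)·(0.9) + (-4)·(0.98) + 0.15
  = 3.37
step(z) = 1 (z≥0)

1


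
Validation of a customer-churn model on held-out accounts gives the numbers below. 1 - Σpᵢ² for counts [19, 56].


Probabilities: [19/75, 56/75] ≈ [0.2533, 0.7467]
Σpᵢ² = (361 + 3136)/75² = 3497/5625
Gini = 1 - Σpᵢ² = 1 - 3497/5625 = 0.3783

0.3783


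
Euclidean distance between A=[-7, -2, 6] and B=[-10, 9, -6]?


d = √((-7+ 10)² + (-2-9)² + (6+ 6)²)
  = √(9 + 121 + 144)
  = √274 = 16.5529

16.5529


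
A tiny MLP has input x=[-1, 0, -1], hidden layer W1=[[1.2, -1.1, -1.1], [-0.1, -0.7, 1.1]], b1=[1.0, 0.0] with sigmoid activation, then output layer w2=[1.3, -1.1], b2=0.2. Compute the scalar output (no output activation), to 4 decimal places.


z1[0] = (1.2)·(-1) + (-1.1)·(0) + (-1.1)·(-1) + 1.0 = 0.9
z1[1] = (-0.1)·(-1) + (-0.7)·(0) + (1.1)·(-1) + 0.0 = -1.0
h = sigmoid(z1) = [0.7109, 0.2689]
output = (1.3)·(0.7109) + (-1.1)·(0.2689) + 0.2 = 0.8284

0.8284


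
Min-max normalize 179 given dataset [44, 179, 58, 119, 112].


min=44, max=179
(179-44)/(179-44) = 135/135 = 1.0

1.0


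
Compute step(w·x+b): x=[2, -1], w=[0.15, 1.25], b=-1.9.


z = (2)·(0.15) + (-1)·(1.25) - 1.9
  = -2.85
step(z) = 0 (z<0)

0


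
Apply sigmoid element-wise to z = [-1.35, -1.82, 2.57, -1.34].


σ(-1.35) = 1/(1+e^1.35) = 0.2059
σ(-1.82) = 1/(1+e^1.82) = 0.1394
σ(2.57) = 1/(1+e^-2.57) = 0.9289
σ(-1.34) = 1/(1+e^1.34) = 0.2075
result = [0.2059, 0.1394, 0.9289, 0.2075]

[0.2059, 0.1394, 0.9289, 0.2075]


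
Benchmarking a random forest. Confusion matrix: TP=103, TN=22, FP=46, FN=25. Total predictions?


Total = TP + TN + FP + FN
= 103 + 22 + 46 + 25
= 196
(Predicted positive: 149, predicted negative: 47)

196


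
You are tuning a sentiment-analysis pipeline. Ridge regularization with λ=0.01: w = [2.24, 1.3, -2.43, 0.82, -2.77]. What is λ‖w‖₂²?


‖w‖₂² = (2.24)² + (1.3)² + (-2.43)² + (0.82)² + (-2.77)²
     = 5.0176 + 1.69 + 5.9049 + 0.6724 + 7.6729
     = 20.9578
λ·‖w‖₂² = 0.01·20.9578 = 0.209578

0.209578


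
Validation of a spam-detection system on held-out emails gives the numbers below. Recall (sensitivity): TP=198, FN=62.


Recall = TP/(TP+FN)
= 198/(198+62)
= 198/260 = 76.15%

76.15%


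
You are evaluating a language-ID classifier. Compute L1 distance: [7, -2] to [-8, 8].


d = |7+ 8| + |-2-8|
  = 15 + 10
  = 25

25


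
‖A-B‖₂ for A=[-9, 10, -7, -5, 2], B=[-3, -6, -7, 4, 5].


d = √((-9+ 3)² + (10+ 6)² + (-7+ 7)² + (-5-4)² + (2-5)²)
  = √(36 + 256 + 0 + 81 + 9)
  = √382 = 19.5448

19.5448


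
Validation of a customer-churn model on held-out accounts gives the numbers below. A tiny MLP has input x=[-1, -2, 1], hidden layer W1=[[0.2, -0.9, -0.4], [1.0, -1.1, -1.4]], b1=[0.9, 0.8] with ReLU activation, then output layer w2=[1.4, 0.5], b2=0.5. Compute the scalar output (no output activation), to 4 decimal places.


z1[0] = (0.2)·(-1) + (-0.9)·(-2) + (-0.4)·(1) + 0.9 = 2.1
z1[1] = (1.0)·(-1) + (-1.1)·(-2) + (-1.4)·(1) + 0.8 = 0.6
h = ReLU(z1) = [2.1, 0.6]
output = (1.4)·(2.1) + (0.5)·(0.6) + 0.5 = 3.74

3.74


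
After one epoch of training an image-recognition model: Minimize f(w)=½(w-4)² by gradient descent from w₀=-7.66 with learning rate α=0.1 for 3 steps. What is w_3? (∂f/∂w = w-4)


step 1: grad = -7.66-4 = -11.66; w = -7.66 - 0.1·(-11.66) = -6.494
step 2: grad = -6.494-4 = -10.494; w = -6.494 - 0.1·(-10.494) = -5.4446
step 3: grad = -5.4446-4 = -9.4446; w = -5.4446 - 0.1·(-9.4446) = -4.50014

-4.50014


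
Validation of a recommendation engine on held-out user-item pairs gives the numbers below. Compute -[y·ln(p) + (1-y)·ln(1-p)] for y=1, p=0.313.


BCE = -[y·ln(p) + (1-y)·ln(1-p)]
= -1·ln(0.313) - 0
= -ln(0.313) = 1.1616

1.1616


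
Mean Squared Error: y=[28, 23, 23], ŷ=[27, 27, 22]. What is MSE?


Squared errors: (28-27)²=1, (23-27)²=16, (23-22)²=1
Sum = 18
MSE = 18/3 = 6

6


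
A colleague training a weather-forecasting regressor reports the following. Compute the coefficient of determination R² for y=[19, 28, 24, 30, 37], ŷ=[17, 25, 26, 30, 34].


ȳ = 27.6
SS_res = Σ(y-ŷ)² = 26
SS_tot = Σ(y-ȳ)² = 181.2
R² = 1 - SS_res/SS_tot = 1 - 0.1435 = 0.8565

0.8565


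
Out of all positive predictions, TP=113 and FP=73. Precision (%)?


Precision = TP/(TP+FP)
= 113/(113+73)
= 113/186 = 60.75%

60.75%


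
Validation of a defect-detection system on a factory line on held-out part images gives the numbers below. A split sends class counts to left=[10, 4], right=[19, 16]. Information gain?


Parent = [29, 20], H_parent = 0.9755
H_left = 0.8631 (n=14), H_right = 0.9947 (n=35)
H_children = (14/49)·0.8631 + (35/49)·0.9947 = 0.9571
IG = 0.9755 - 0.9571 = 0.0184

0.0184


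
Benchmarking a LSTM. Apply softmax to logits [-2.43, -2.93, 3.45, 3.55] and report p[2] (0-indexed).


Exponentials: e^-2.43=0.088, e^-2.93=0.0534, e^3.45=31.5004, e^3.55=34.8133
Sum = 66.4551
Softmax = [0.0013, 0.0008, 0.474, 0.5239]
p[2] = 31.5004/66.4551 = 0.474

0.474


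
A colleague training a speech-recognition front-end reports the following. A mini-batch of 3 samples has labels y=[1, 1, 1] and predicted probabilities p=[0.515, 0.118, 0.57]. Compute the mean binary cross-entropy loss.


L[0] = -ln(0.515) = 0.6636
L[1] = -ln(0.118) = 2.1371
L[2] = -ln(0.57) = 0.5621
mean = (0.6636 + 2.1371 + 0.5621)/3 = 1.1209

1.1209


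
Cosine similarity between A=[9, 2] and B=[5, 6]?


A·B = 9·5 + 2·6 = 57
‖A‖ = √85 = 9.2195, ‖B‖ = √61 = 7.8102
cos = 57/(√85·√61) = 57/√5185 = 0.7916

0.7916


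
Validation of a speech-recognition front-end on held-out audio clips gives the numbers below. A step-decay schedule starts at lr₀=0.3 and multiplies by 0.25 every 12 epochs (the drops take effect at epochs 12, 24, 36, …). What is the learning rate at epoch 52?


n_drops = ⌊52/12⌋ = 4
lr = 0.3·0.25^4 = 0.3·0.00390625 = 0.001171875

0.001171875


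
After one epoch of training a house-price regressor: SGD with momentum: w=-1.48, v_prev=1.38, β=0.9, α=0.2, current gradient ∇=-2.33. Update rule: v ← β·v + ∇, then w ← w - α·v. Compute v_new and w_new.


v_new = 0.9·1.38 - 2.33 = 1.242 - 2.33 = -1.088
w_new = -1.48 - 0.2·-1.088 = -1.48 + 0.2176 = -1.2624

v_new=-1.088, w_new=-1.2624


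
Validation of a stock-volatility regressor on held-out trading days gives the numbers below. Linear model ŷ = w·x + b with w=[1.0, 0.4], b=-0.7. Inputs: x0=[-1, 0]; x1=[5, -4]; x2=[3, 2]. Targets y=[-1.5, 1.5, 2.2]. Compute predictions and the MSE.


ŷ0 = (1.0)·(-1) + (0.4)·(0) - 0.7 = -1.7
ŷ1 = (1.0)·(5) + (0.4)·(-4) - 0.7 = 2.7
ŷ2 = (1.0)·(3) + (0.4)·(2) - 0.7 = 3.1
errors² = [0.04, 1.44, 0.81]
MSE = 2.2900/3 = 0.7633

0.7633


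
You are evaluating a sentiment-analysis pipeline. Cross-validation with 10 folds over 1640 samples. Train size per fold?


Fold size = 1640/10 = 164
Training per fold = 1640 - 164 = 1476

1476


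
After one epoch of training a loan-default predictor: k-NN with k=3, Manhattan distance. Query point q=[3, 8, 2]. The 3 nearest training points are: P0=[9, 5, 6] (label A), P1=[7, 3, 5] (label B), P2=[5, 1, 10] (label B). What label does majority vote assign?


d(q,P0) = 13  (label A)
d(q,P1) = 12  (label B)
d(q,P2) = 17  (label B)
Votes: A=1, B=2
Majority → B

B


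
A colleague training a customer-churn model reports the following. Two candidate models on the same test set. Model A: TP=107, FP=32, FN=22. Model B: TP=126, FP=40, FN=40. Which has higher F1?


Model A: P=107/139=0.7698, R=107/129=0.8295, F1=2PR/(P+R)=2TP/(2TP+FP+FN)=214/268=0.7985
Model B: P=126/166=0.759, R=126/166=0.759, F1=2PR/(P+R)=2TP/(2TP+FP+FN)=252/332=0.759
0.7985 > 0.759 → Model A

Model A


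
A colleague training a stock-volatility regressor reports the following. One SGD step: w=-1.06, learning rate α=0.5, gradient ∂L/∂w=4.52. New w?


w_new = w - α·∇
= -1.06 - 0.5·4.52
= -1.06 - 2.26
= -3.32

-3.32


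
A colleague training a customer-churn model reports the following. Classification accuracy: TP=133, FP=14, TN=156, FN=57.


Accuracy = (TP+TN)/(TP+TN+FP+FN)
= (133+156)/(360)
= 289/360 = 80.28%

80.28%


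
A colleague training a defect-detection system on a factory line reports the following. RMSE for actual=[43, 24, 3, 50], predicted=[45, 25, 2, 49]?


MSE = 7/4 = 1.75
RMSE = √(7/4) = 1.3229

1.3229


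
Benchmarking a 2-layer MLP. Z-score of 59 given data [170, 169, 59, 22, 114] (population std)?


μ = 106.8, σ = 58.9759
z = (59 - 106.8)/58.9759 = -0.8105

-0.8105


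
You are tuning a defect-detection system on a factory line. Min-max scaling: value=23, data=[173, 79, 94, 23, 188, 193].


min=23, max=193
(23-23)/(193-23) = 0/170 = 0.0

0.0


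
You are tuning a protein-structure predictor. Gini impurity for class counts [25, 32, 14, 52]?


Probabilities: [25/123, 32/123, 14/123, 52/123] ≈ [0.2033, 0.2602, 0.1138, 0.4228]
Σpᵢ² = (625 + 1024 + 196 + 2704)/123² = 4549/15129
Gini = 1 - Σpᵢ² = 1 - 4549/15129 = 0.6993

0.6993


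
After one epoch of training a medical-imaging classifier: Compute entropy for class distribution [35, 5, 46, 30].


Probabilities: [35/116, 5/116, 46/116, 30/116] ≈ [0.3017, 0.0431, 0.3966, 0.2586]
H = -((35/116)·log₂(35/116) + (5/116)·log₂(5/116) + (46/116)·log₂(46/116) + (30/116)·log₂(30/116))
  = 1.7509 bits

1.7509 bits


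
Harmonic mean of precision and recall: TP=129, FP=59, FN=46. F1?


Precision = 129/188 = 0.6862
Recall = 129/175 = 0.7371
F1 = 2·P·R/(P+R) = 2·TP/(2·TP+FP+FN) = 258/(258+59+46) = 258/363 = 0.7107

0.7107


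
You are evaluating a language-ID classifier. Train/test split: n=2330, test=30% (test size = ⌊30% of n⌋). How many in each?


Test = ⌊2330·30/100⌋ = 699
Train = 2330 - 699 = 1631

Train: 1631, Test: 699


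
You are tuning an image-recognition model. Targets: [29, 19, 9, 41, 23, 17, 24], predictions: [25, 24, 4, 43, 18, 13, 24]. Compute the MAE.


Absolute errors: |29-25|=4, |19-24|=5, |9-4|=5, |41-43|=2, |23-18|=5, |17-13|=4, |24-24|=0
Sum = 25
MAE = 25/7 = 25/7

25/7


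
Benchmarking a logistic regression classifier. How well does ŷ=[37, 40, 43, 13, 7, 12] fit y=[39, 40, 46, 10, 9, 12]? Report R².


ȳ = 26
SS_res = Σ(y-ŷ)² = 26
SS_tot = Σ(y-ȳ)² = 1506
R² = 1 - SS_res/SS_tot = 1 - 0.0173 = 0.9827

0.9827


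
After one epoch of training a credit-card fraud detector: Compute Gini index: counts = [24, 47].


Probabilities: [24/71, 47/71] ≈ [0.338, 0.662]
Σpᵢ² = (576 + 2209)/71² = 2785/5041
Gini = 1 - Σpᵢ² = 1 - 2785/5041 = 0.4475

0.4475


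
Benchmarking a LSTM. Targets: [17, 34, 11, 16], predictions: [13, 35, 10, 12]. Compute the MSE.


Squared errors: (17-13)²=16, (34-35)²=1, (11-10)²=1, (16-12)²=16
Sum = 34
MSE = 34/4 = 17/2

17/2


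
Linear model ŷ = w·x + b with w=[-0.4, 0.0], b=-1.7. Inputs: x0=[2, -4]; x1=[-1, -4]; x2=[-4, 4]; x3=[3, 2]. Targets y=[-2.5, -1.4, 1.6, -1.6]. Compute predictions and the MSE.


ŷ0 = (-0.4)·(2) + (0.0)·(-4) - 1.7 = -2.5
ŷ1 = (-0.4)·(-1) + (0.0)·(-4) - 1.7 = -1.3
ŷ2 = (-0.4)·(-4) + (0.0)·(4) - 1.7 = -0.1
ŷ3 = (-0.4)·(3) + (0.0)·(2) - 1.7 = -2.9
errors² = [0.0, 0.01, 2.89, 1.69]
MSE = 4.5900/4 = 1.1475

1.1475


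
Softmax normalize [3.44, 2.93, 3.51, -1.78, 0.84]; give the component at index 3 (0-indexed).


Exponentials: e^3.44=31.187, e^2.93=18.7276, e^3.51=33.4483, e^-1.78=0.1686, e^0.84=2.3164
Sum = 85.8479
Softmax = [0.3633, 0.2181, 0.3896, 0.002, 0.027]
p[3] = 0.1686/85.8479 = 0.002

0.002


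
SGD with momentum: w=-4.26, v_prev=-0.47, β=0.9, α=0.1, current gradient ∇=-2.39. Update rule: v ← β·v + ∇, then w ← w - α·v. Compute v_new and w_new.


v_new = 0.9·-0.47 - 2.39 = -0.423 - 2.39 = -2.813
w_new = -4.26 - 0.1·-2.813 = -4.26 + 0.2813 = -3.9787

v_new=-2.813, w_new=-3.9787


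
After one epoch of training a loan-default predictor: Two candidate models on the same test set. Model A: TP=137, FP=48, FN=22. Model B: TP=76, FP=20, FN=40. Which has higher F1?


Model A: P=137/185=0.7405, R=137/159=0.8616, F1=2PR/(P+R)=2TP/(2TP+FP+FN)=274/344=0.7965
Model B: P=76/96=0.7917, R=76/116=0.6552, F1=2PR/(P+R)=2TP/(2TP+FP+FN)=152/212=0.717
0.7965 > 0.717 → Model A

Model A


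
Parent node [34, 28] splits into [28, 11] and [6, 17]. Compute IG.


Parent = [34, 28], H_parent = 0.9932
H_left = 0.8582 (n=39), H_right = 0.8281 (n=23)
H_children = (39/62)·0.8582 + (23/62)·0.8281 = 0.847
IG = 0.9932 - 0.847 = 0.1462

0.1462


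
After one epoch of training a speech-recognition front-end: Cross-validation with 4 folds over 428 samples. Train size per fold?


Fold size = 428/4 = 107
Training per fold = 428 - 107 = 321

321


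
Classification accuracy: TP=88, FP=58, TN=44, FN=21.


Accuracy = (TP+TN)/(TP+TN+FP+FN)
= (88+44)/(211)
= 132/211 = 62.56%

62.56%


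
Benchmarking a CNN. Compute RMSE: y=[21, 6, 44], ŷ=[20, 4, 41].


MSE = 14/3 = 4.6667
RMSE = √(14/3) = 2.1602

2.1602


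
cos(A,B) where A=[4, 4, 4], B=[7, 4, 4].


A·B = 4·7 + 4·4 + 4·4 = 60
‖A‖ = √48 = 6.9282, ‖B‖ = √81 = 9
cos = 60/(√48·√81) = 60/√3888 = 0.9623

0.9623


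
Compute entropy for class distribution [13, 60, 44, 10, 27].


Probabilities: [13/154, 60/154, 44/154, 10/154, 27/154] ≈ [0.0844, 0.3896, 0.2857, 0.0649, 0.1753]
H = -((13/154)·log₂(13/154) + (60/154)·log₂(60/154) + (44/154)·log₂(44/154) + (10/154)·log₂(10/154) + (27/154)·log₂(27/154))
  = 2.0438 bits

2.0438 bits


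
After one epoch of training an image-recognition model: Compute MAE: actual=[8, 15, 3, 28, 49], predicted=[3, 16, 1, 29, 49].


Absolute errors: |8-3|=5, |15-16|=1, |3-1|=2, |28-29|=1, |49-49|=0
Sum = 9
MAE = 9/5 = 9/5

9/5


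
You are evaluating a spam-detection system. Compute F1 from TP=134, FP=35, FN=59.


Precision = 134/169 = 0.7929
Recall = 134/193 = 0.6943
F1 = 2·P·R/(P+R) = 2·TP/(2·TP+FP+FN) = 268/(268+35+59) = 268/362 = 0.7403

0.7403


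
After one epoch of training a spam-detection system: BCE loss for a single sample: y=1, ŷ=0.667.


BCE = -[y·ln(p) + (1-y)·ln(1-p)]
= -1·ln(0.667) - 0
= -ln(0.667) = 0.405

0.405


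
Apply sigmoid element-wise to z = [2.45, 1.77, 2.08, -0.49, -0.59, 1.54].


σ(2.45) = 1/(1+e^-2.45) = 0.9206
σ(1.77) = 1/(1+e^-1.77) = 0.8545
σ(2.08) = 1/(1+e^-2.08) = 0.8889
σ(-0.49) = 1/(1+e^0.49) = 0.3799
σ(-0.59) = 1/(1+e^0.59) = 0.3566
σ(1.54) = 1/(1+e^-1.54) = 0.8235
result = [0.9206, 0.8545, 0.8889, 0.3799, 0.3566, 0.8235]

[0.9206, 0.8545, 0.8889, 0.3799, 0.3566, 0.8235]


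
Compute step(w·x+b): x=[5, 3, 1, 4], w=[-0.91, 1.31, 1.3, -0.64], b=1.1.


z = (5)·(-0.91) + (3)·(1.31) + (1)·(1.3) + (4)·(-0.64) + 1.1
  = -0.78
step(z) = 0 (z<0)

0


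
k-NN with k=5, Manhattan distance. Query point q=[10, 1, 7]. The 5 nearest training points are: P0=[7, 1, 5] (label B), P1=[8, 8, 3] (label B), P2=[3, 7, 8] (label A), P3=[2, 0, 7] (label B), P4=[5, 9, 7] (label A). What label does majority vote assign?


d(q,P0) = 5  (label B)
d(q,P1) = 13  (label B)
d(q,P2) = 14  (label A)
d(q,P3) = 9  (label B)
d(q,P4) = 13  (label A)
Votes: A=2, B=3
Majority → B

B


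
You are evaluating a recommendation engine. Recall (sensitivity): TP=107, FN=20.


Recall = TP/(TP+FN)
= 107/(107+20)
= 107/127 = 84.25%

84.25%


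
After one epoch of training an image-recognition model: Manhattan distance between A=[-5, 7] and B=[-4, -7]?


d = |-5+ 4| + |7+ 7|
  = 1 + 14
  = 15

15


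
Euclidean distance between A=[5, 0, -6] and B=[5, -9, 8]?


d = √((5-5)² + (0+ 9)² + (-6-8)²)
  = √(0 + 81 + 196)
  = √277 = 16.6433

16.6433


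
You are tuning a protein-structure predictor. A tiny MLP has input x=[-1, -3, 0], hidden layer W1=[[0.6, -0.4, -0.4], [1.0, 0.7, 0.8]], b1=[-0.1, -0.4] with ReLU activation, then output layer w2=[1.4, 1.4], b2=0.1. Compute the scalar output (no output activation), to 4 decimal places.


z1[0] = (0.6)·(-1) + (-0.4)·(-3) + (-0.4)·(0) - 0.1 = 0.5
z1[1] = (1.0)·(-1) + (0.7)·(-3) + (0.8)·(0) - 0.4 = -3.5
h = ReLU(z1) = [0.5, 0.0]
output = (1.4)·(0.5) + (1.4)·(0.0) + 0.1 = 0.8

0.8


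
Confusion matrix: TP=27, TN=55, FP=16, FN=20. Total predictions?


Total = TP + TN + FP + FN
= 27 + 55 + 16 + 20
= 118
(Predicted positive: 43, predicted negative: 75)

118


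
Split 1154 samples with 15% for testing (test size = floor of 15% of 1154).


Test = ⌊1154·15/100⌋ = 173
Train = 1154 - 173 = 981

Train: 981, Test: 173


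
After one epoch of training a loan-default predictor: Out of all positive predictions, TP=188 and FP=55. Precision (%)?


Precision = TP/(TP+FP)
= 188/(188+55)
= 188/243 = 77.37%

77.37%


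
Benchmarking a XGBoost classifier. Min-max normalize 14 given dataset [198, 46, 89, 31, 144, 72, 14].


min=14, max=198
(14-14)/(198-14) = 0/184 = 0.0

0.0


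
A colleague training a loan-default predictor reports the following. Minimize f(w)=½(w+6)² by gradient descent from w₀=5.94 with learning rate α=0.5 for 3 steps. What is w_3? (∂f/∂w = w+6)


step 1: grad = 5.94+6 = 11.94; w = 5.94 - 0.5·(11.94) = -0.03
step 2: grad = -0.03+6 = 5.97; w = -0.03 - 0.5·(5.97) = -3.015
step 3: grad = -3.015+6 = 2.985; w = -3.015 - 0.5·(2.985) = -4.5075

-4.5075


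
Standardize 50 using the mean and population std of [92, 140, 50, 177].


μ = 114.75, σ = 48.0176
z = (50 - 114.75)/48.0176 = -1.3485

-1.3485


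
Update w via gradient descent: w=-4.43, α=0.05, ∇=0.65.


w_new = w - α·∇
= -4.43 - 0.05·0.65
= -4.43 - 0.0325
= -4.4625

-4.4625


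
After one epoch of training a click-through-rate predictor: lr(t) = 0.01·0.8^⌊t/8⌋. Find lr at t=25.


n_drops = ⌊25/8⌋ = 3
lr = 0.01·0.8^3 = 0.01·0.512 = 0.00512

0.00512


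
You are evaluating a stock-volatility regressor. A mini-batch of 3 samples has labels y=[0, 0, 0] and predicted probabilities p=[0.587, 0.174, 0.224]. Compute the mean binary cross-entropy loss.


L[0] = -ln(1-0.587) = -ln(0.413) = 0.8843
L[1] = -ln(1-0.174) = -ln(0.826) = 0.1912
L[2] = -ln(1-0.224) = -ln(0.776) = 0.2536
mean = (0.8843 + 0.1912 + 0.2536)/3 = 0.443

0.443


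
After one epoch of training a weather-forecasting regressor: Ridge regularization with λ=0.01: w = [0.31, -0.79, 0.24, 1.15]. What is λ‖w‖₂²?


‖w‖₂² = (0.31)² + (-0.79)² + (0.24)² + (1.15)²
     = 0.0961 + 0.6241 + 0.0576 + 1.3225
     = 2.1003
λ·‖w‖₂² = 0.01·2.1003 = 0.021003

0.021003


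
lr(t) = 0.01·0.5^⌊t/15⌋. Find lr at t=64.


n_drops = ⌊64/15⌋ = 4
lr = 0.01·0.5^4 = 0.01·0.0625 = 0.000625

0.000625


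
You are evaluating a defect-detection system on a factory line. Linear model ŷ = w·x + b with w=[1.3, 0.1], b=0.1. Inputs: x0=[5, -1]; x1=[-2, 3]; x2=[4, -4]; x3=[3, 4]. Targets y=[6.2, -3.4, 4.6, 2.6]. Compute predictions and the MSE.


ŷ0 = (1.3)·(5) + (0.1)·(-1) + 0.1 = 6.5
ŷ1 = (1.3)·(-2) + (0.1)·(3) + 0.1 = -2.2
ŷ2 = (1.3)·(4) + (0.1)·(-4) + 0.1 = 4.9
ŷ3 = (1.3)·(3) + (0.1)·(4) + 0.1 = 4.4
errors² = [0.09, 1.44, 0.09, 3.24]
MSE = 4.8600/4 = 1.215

1.215


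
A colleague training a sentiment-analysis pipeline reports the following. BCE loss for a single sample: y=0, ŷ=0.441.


BCE = -[y·ln(p) + (1-y)·ln(1-p)]
= -0 - 1·ln(1-0.441)
= -ln(0.559) = 0.5816

0.5816


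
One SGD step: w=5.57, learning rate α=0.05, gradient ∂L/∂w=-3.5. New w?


w_new = w - α·∇
= 5.57 - 0.05·-3.5
= 5.57 + 0.175
= 5.745

5.745


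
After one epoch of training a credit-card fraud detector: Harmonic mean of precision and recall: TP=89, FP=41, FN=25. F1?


Precision = 89/130 = 0.6846
Recall = 89/114 = 0.7807
F1 = 2·P·R/(P+R) = 2·TP/(2·TP+FP+FN) = 178/(178+41+25) = 178/244 = 0.7295

0.7295


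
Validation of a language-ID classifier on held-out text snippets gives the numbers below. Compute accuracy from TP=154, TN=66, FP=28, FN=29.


Accuracy = (TP+TN)/(TP+TN+FP+FN)
= (154+66)/(277)
= 220/277 = 79.42%

79.42%


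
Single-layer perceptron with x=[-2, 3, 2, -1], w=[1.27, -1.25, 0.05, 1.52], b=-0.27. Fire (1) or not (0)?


z = (-2)·(1.27) + (3)·(-1.25) + (2)·(0.05) + (-1)·(1.52) - 0.27
  = -7.98
step(z) = 0 (z<0)

0


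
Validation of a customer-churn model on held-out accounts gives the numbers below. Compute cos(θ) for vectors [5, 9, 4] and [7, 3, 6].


A·B = 5·7 + 9·3 + 4·6 = 86
‖A‖ = √122 = 11.0454, ‖B‖ = √94 = 9.6954
cos = 86/(√122·√94) = 86/√11468 = 0.8031

0.8031


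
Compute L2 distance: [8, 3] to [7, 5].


d = √((8-7)² + (3-5)²)
  = √(1 + 4)
  = √5 = 2.2361

2.2361


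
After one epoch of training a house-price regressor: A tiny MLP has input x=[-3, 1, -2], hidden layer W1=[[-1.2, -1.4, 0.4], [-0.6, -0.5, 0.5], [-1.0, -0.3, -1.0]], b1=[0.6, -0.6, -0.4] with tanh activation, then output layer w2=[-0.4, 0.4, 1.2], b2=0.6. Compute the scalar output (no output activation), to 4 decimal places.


z1[0] = (-1.2)·(-3) + (-1.4)·(1) + (0.4)·(-2) + 0.6 = 2.0
z1[1] = (-0.6)·(-3) + (-0.5)·(1) + (0.5)·(-2) - 0.6 = -0.3
z1[2] = (-1.0)·(-3) + (-0.3)·(1) + (-1.0)·(-2) - 0.4 = 4.3
h = tanh(z1) = [0.964, -0.2913, 0.9996]
output = (-0.4)·(0.964) + (0.4)·(-0.2913) + (1.2)·(0.9996) + 0.6 = 1.2974

1.2974


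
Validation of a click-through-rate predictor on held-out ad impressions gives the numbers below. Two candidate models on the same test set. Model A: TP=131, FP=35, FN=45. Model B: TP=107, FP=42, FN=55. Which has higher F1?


Model A: P=131/166=0.7892, R=131/176=0.7443, F1=2PR/(P+R)=2TP/(2TP+FP+FN)=262/342=0.7661
Model B: P=107/149=0.7181, R=107/162=0.6605, F1=2PR/(P+R)=2TP/(2TP+FP+FN)=214/311=0.6881
0.7661 > 0.6881 → Model A

Model A


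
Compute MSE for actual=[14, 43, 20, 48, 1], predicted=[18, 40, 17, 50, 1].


Squared errors: (14-18)²=16, (43-40)²=9, (20-17)²=9, (48-50)²=4, (1-1)²=0
Sum = 38
MSE = 38/5 = 38/5

38/5


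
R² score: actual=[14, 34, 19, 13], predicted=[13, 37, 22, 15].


ȳ = 20
SS_res = Σ(y-ŷ)² = 23
SS_tot = Σ(y-ȳ)² = 282
R² = 1 - SS_res/SS_tot = 1 - 0.0816 = 0.9184

0.9184


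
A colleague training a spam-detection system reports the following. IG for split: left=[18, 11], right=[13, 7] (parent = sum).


Parent = [31, 18], H_parent = 0.9486
H_left = 0.9576 (n=29), H_right = 0.9341 (n=20)
H_children = (29/49)·0.9576 + (20/49)·0.9341 = 0.948
IG = 0.9486 - 0.948 = 0.0006

0.0006


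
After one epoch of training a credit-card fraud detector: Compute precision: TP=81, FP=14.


Precision = TP/(TP+FP)
= 81/(81+14)
= 81/95 = 85.26%

85.26%


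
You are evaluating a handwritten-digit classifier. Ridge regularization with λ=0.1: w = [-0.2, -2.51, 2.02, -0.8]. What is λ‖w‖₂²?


‖w‖₂² = (-0.2)² + (-2.51)² + (2.02)² + (-0.8)²
     = 0.04 + 6.3001 + 4.0804 + 0.64
     = 11.0605
λ·‖w‖₂² = 0.1·11.0605 = 1.10605

1.10605


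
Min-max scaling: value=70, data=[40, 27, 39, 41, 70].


min=27, max=70
(70-27)/(70-27) = 43/43 = 1.0

1.0


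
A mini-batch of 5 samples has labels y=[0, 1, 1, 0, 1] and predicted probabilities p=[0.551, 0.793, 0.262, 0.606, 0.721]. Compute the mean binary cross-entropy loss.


L[0] = -ln(1-0.551) = -ln(0.449) = 0.8007
L[1] = -ln(0.793) = 0.2319
L[2] = -ln(0.262) = 1.3394
L[3] = -ln(1-0.606) = -ln(0.394) = 0.9314
L[4] = -ln(0.721) = 0.3271
mean = (0.8007 + 0.2319 + 1.3394 + 0.9314 + 0.3271)/5 = 0.7261

0.7261


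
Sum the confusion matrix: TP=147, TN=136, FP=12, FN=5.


Total = TP + TN + FP + FN
= 147 + 136 + 12 + 5
= 300
(Predicted positive: 159, predicted negative: 141)

300


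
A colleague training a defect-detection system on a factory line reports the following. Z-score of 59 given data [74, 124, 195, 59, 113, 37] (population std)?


μ = 100.3333, σ = 51.7934
z = (59 - 100.3333)/51.7934 = -0.798

-0.798


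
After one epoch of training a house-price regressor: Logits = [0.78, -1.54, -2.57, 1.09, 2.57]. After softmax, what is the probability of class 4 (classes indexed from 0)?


Exponentials: e^0.78=2.1815, e^-1.54=0.2144, e^-2.57=0.0765, e^1.09=2.9743, e^2.57=13.0658
Sum = 18.5125
Softmax = [0.1178, 0.0116, 0.0041, 0.1607, 0.7058]
p[4] = 13.0658/18.5125 = 0.7058

0.7058


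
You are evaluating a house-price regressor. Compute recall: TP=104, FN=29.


Recall = TP/(TP+FN)
= 104/(104+29)
= 104/133 = 78.2%

78.2%


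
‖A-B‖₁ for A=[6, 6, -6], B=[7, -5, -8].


d = |6-7| + |6+ 5| + |-6+ 8|
  = 1 + 11 + 2
  = 14

14


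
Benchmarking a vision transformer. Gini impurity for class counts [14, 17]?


Probabilities: [14/31, 17/31] ≈ [0.4516, 0.5484]
Σpᵢ² = (196 + 289)/31² = 485/961
Gini = 1 - Σpᵢ² = 1 - 485/961 = 0.4953

0.4953


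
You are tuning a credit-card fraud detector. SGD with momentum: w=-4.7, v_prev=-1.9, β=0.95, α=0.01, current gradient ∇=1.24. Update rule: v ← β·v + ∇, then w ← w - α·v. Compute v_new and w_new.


v_new = 0.95·-1.9 + 1.24 = -1.805 + 1.24 = -0.565
w_new = -4.7 - 0.01·-0.565 = -4.7 + 0.00565 = -4.69435

v_new=-0.565, w_new=-4.69435


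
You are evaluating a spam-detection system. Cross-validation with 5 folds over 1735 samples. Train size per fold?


Fold size = 1735/5 = 347
Training per fold = 1735 - 347 = 1388

1388


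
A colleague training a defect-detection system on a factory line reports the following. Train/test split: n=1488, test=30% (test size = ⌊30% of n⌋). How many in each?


Test = ⌊1488·30/100⌋ = 446
Train = 1488 - 446 = 1042

Train: 1042, Test: 446


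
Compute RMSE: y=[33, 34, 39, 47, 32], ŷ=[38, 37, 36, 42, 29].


MSE = 77/5 = 15.4
RMSE = √(77/5) = 3.9243

3.9243


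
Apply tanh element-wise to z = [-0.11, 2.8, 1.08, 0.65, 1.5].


tanh(-0.11) = -0.1096
tanh(2.8) = 0.9926
tanh(1.08) = 0.7932
tanh(0.65) = 0.5717
tanh(1.5) = 0.9051
result = [-0.1096, 0.9926, 0.7932, 0.5717, 0.9051]

[-0.1096, 0.9926, 0.7932, 0.5717, 0.9051]


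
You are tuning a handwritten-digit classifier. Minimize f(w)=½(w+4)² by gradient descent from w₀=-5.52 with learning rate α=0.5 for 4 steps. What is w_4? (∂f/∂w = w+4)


step 1: grad = -5.52+4 = -1.52; w = -5.52 - 0.5·(-1.52) = -4.76
step 2: grad = -4.76+4 = -0.76; w = -4.76 - 0.5·(-0.76) = -4.38
step 3: grad = -4.38+4 = -0.38; w = -4.38 - 0.5·(-0.38) = -4.19
step 4: grad = -4.19+4 = -0.19; w = -4.19 - 0.5·(-0.19) = -4.095

-4.095


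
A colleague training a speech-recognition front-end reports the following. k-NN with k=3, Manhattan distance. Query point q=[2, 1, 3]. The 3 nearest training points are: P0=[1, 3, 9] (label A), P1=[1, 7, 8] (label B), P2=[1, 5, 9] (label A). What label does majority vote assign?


d(q,P0) = 9  (label A)
d(q,P1) = 12  (label B)
d(q,P2) = 11  (label A)
Votes: A=2, B=1
Majority → A

A


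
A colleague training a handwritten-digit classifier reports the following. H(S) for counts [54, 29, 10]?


Probabilities: [54/93, 29/93, 10/93] ≈ [0.5806, 0.3118, 0.1075]
H = -((54/93)·log₂(54/93) + (29/93)·log₂(29/93) + (10/93)·log₂(10/93))
  = 1.3256 bits

1.3256 bits


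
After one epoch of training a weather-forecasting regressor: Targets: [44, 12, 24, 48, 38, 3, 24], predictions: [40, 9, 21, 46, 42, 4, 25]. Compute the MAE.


Absolute errors: |44-40|=4, |12-9|=3, |24-21|=3, |48-46|=2, |38-42|=4, |3-4|=1, |24-25|=1
Sum = 18
MAE = 18/7 = 18/7

18/7
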